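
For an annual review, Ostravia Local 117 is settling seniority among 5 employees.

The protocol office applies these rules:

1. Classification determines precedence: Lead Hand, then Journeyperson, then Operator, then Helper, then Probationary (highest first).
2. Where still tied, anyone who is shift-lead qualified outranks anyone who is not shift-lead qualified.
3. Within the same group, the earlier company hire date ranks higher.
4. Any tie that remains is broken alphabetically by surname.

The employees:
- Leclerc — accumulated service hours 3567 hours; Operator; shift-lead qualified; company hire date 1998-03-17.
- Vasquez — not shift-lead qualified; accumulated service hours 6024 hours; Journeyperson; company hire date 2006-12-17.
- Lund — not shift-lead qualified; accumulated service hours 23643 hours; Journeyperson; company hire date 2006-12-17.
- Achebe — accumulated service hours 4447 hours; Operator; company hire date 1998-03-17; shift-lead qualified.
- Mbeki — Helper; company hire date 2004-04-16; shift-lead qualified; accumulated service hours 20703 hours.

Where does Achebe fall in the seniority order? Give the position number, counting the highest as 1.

By classification: Lund and Vasquez (Journeyperson); then Achebe and Leclerc (Operator); then Mbeki (Helper).
Lund and Vasquez are each not shift-lead qualified, so the next rule applies.
Lund and Vasquez both have company hire date 2006-12-17, so the next rule applies.
Among Lund and Vasquez, alphabetically by surname: Lund before Vasquez.
Achebe and Leclerc are each shift-lead qualified, so the next rule applies.
Achebe and Leclerc both have company hire date 1998-03-17, so the next rule applies.
Among Achebe and Leclerc, alphabetically by surname: Achebe before Leclerc.
Order: Lund, Vasquez, Achebe, Leclerc, Mbeki. So position 3.

3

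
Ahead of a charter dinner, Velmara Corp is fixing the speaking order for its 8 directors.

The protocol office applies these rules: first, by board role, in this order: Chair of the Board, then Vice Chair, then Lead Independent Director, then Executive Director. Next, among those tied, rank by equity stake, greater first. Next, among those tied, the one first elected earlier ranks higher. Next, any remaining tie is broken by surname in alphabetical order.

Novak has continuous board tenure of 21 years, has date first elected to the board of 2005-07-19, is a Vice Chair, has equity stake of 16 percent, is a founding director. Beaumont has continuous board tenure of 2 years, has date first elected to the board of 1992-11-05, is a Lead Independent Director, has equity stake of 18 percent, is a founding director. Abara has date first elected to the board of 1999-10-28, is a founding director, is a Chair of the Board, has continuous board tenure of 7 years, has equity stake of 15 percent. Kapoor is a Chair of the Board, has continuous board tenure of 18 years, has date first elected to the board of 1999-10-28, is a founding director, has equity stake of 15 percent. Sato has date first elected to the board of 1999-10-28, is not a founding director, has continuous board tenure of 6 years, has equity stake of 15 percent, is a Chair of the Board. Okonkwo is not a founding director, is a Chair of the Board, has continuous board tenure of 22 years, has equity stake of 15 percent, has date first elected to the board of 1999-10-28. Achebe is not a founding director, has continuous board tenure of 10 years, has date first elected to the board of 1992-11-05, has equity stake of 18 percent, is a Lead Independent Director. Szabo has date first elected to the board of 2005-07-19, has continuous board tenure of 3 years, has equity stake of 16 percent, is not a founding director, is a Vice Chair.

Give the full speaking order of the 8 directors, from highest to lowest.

Abara, Kapoor, Okonkwo, Sato, Novak, Szabo, Achebe, Beaumont

By board role: Abara, Kapoor, Okonkwo and Sato (Chair of the Board); then Novak and Szabo (Vice Chair); then Achebe and Beaumont (Lead Independent Director).
Abara, Kapoor, Okonkwo and Sato all have equity stake 15 percent, so the next rule applies.
Abara, Kapoor, Okonkwo and Sato all have date first elected to the board 1999-10-28, so the next rule applies.
Among Abara, Kapoor, Okonkwo and Sato, alphabetically by surname: Abara before Kapoor before Okonkwo before Sato.
Novak and Szabo both have equity stake 16 percent, so the next rule applies.
Novak and Szabo both have date first elected to the board 2005-07-19, so the next rule applies.
Among Novak and Szabo, alphabetically by surname: Novak before Szabo.
Achebe and Beaumont both have equity stake 18 percent, so the next rule applies.
Achebe and Beaumont both have date first elected to the board 1992-11-05, so the next rule applies.
Among Achebe and Beaumont, alphabetically by surname: Achebe before Beaumont.
Full order: Abara, Kapoor, Okonkwo, Sato, Novak, Szabo, Achebe, Beaumont.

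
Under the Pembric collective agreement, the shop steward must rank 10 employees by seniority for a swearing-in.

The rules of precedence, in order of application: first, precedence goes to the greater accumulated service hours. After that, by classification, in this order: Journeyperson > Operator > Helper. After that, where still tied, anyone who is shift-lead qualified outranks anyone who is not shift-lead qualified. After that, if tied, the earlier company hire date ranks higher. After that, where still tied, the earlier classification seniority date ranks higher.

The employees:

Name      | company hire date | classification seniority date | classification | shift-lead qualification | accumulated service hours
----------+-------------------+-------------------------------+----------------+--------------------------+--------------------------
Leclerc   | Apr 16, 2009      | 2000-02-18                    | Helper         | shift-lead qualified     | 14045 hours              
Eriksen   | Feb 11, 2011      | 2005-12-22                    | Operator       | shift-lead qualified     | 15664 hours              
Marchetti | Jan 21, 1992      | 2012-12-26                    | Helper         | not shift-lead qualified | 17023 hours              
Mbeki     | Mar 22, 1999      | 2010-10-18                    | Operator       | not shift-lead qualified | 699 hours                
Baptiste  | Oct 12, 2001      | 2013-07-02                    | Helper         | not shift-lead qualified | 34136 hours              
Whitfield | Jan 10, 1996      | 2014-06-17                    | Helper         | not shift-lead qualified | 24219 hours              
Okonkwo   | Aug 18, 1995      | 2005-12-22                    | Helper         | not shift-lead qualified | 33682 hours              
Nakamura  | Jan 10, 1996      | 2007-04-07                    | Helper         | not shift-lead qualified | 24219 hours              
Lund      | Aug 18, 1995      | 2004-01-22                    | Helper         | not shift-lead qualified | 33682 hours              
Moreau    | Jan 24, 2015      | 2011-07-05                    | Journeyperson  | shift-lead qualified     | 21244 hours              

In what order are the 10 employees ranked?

By accumulated service hours (higher first): Baptiste (34136 hours); then Lund and Okonkwo (both 33682 hours); then Nakamura and Whitfield (both 24219 hours); then Moreau (21244 hours); then Marchetti (17023 hours); then Eriksen (15664 hours); then Leclerc (14045 hours); then Mbeki (699 hours).
Lund and Okonkwo are each Helper, so the next rule applies.
Lund and Okonkwo are each not shift-lead qualified, so the next rule applies.
Lund and Okonkwo both have company hire date Aug 18, 1995, so the next rule applies.
Among Lund and Okonkwo, by classification seniority date (earlier first): Lund (2004-01-22) before Okonkwo (2005-12-22).
Nakamura and Whitfield are each Helper, so the next rule applies.
Nakamura and Whitfield are each not shift-lead qualified, so the next rule applies.
Nakamura and Whitfield both have company hire date Jan 10, 1996, so the next rule applies.
Among Nakamura and Whitfield, by classification seniority date (earlier first): Nakamura (2007-04-07) before Whitfield (2014-06-17).
Full order: Baptiste, Lund, Okonkwo, Nakamura, Whitfield, Moreau, Marchetti, Eriksen, Leclerc, Mbeki.

Baptiste, Lund, Okonkwo, Nakamura, Whitfield, Moreau, Marchetti, Eriksen, Leclerc, Mbeki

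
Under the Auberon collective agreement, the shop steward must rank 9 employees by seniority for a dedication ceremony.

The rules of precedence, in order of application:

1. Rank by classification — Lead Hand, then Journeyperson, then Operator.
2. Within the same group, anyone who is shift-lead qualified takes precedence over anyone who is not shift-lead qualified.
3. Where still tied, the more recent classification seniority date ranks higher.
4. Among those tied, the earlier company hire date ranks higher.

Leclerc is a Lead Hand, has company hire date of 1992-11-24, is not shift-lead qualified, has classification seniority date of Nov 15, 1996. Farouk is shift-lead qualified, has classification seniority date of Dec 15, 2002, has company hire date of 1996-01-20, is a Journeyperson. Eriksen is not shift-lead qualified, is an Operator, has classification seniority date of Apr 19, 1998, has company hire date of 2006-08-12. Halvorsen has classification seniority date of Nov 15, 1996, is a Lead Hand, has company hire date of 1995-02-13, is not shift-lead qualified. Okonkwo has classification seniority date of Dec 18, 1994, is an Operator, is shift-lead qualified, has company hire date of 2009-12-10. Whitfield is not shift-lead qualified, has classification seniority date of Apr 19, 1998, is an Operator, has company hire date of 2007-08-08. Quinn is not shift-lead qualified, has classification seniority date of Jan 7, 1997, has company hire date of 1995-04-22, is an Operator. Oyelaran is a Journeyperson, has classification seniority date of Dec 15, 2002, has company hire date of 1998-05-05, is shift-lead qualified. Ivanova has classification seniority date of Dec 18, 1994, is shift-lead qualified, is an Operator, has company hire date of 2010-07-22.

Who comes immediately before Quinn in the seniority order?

By classification: Leclerc and Halvorsen (Lead Hand); then Farouk and Oyelaran (Journeyperson); then Okonkwo, Ivanova, Eriksen, Whitfield and Quinn (Operator).
Leclerc and Halvorsen are each not shift-lead qualified, so the next rule applies.
Leclerc and Halvorsen both have classification seniority date Nov 15, 1996, so the next rule applies.
Among Leclerc and Halvorsen, by company hire date (earlier first): Leclerc (1992-11-24) before Halvorsen (1995-02-13).
Farouk and Oyelaran are each shift-lead qualified, so the next rule applies.
Farouk and Oyelaran both have classification seniority date Dec 15, 2002, so the next rule applies.
Among Farouk and Oyelaran, by company hire date (earlier first): Farouk (1996-01-20) before Oyelaran (1998-05-05).
Among Okonkwo, Ivanova, Eriksen, Whitfield and Quinn, shift-lead qualified before not shift-lead qualified: Okonkwo and Ivanova (shift-lead qualified) before Eriksen, Whitfield and Quinn (not shift-lead qualified).
Okonkwo and Ivanova both have classification seniority date Dec 18, 1994, so the next rule applies.
Among Okonkwo and Ivanova, by company hire date (earlier first): Okonkwo (2009-12-10) before Ivanova (2010-07-22).
Among Eriksen, Whitfield and Quinn, by classification seniority date (later first): Eriksen and Whitfield (Apr 19, 1998) before Quinn (Jan 7, 1997).
Among Eriksen and Whitfield, by company hire date (earlier first): Eriksen (2006-08-12) before Whitfield (2007-08-08).
Order: Leclerc, Halvorsen, Farouk, Oyelaran, Okonkwo, Ivanova, Eriksen, Whitfield, Quinn.

Whitfield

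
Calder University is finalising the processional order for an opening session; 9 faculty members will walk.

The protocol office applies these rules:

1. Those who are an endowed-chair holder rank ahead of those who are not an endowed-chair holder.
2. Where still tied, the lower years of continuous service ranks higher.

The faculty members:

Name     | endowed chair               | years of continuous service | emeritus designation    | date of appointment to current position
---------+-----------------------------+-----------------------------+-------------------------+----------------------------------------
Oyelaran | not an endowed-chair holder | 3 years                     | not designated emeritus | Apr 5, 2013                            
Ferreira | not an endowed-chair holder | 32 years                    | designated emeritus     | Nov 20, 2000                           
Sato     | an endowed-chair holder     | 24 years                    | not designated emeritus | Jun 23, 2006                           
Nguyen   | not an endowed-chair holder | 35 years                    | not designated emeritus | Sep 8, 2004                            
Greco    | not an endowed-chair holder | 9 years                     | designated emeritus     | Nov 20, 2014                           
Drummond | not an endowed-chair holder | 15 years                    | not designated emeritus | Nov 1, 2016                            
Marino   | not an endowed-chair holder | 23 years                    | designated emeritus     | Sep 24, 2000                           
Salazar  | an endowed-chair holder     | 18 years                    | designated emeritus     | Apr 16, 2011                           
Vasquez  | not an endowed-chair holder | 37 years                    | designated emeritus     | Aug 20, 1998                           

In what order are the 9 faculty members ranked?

By the first rule: Salazar and Sato (both an endowed-chair holder); then Oyelaran, Greco, Drummond, Marino, Ferreira, Nguyen and Vasquez (each not an endowed-chair holder).
Among Salazar and Sato, by years of continuous service (lower first): Salazar (18 years) before Sato (24 years).
Among Oyelaran, Greco, Drummond, Marino, Ferreira, Nguyen and Vasquez, by years of continuous service (lower first): Oyelaran (3 years) before Greco (9 years) before Drummond (15 years) before Marino (23 years) before Ferreira (32 years) before Nguyen (35 years) before Vasquez (37 years).
Full order: Salazar, Sato, Oyelaran, Greco, Drummond, Marino, Ferreira, Nguyen, Vasquez.

Salazar, Sato, Oyelaran, Greco, Drummond, Marino, Ferreira, Nguyen, Vasquez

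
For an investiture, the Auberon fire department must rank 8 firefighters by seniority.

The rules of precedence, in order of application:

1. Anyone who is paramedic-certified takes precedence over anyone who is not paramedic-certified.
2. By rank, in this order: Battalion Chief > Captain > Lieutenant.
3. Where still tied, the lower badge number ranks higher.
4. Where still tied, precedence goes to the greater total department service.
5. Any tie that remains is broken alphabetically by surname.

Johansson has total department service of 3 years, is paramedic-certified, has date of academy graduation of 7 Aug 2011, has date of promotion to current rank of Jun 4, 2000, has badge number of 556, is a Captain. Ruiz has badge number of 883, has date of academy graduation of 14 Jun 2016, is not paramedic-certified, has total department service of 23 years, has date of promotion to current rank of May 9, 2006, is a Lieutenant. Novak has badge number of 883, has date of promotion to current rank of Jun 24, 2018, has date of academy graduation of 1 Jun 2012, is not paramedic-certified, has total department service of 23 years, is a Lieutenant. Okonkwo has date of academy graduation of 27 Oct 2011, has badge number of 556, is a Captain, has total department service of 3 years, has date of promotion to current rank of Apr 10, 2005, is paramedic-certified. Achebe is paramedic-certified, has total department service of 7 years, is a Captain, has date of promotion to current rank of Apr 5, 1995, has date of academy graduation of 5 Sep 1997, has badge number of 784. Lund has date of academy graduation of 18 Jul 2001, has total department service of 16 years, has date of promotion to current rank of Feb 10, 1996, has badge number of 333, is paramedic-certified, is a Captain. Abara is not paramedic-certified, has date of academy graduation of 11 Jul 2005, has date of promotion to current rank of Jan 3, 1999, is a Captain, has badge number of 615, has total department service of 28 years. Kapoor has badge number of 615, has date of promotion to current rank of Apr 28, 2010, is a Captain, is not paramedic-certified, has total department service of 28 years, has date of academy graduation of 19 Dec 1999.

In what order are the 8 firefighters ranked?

Lund, Johansson, Okonkwo, Achebe, Abara, Kapoor, Novak, Ruiz

By the first rule: Lund, Johansson, Okonkwo and Achebe (each paramedic-certified); then Abara, Kapoor, Novak and Ruiz (each not paramedic-certified).
Lund, Johansson, Okonkwo and Achebe are each Captain, so the next rule applies.
Among Lund, Johansson, Okonkwo and Achebe, by badge number (lower first): Lund (333) before Johansson and Okonkwo (556) before Achebe (784).
Johansson and Okonkwo both have total department service 3 years, so the next rule applies.
Among Johansson and Okonkwo, alphabetically by surname: Johansson before Okonkwo.
Among Abara, Kapoor, Novak and Ruiz, by rank: Abara and Kapoor (Captain) before Novak and Ruiz (Lieutenant).
Abara and Kapoor both have badge number 615, so the next rule applies.
Abara and Kapoor both have total department service 28 years, so the next rule applies.
Among Abara and Kapoor, alphabetically by surname: Abara before Kapoor.
Novak and Ruiz both have badge number 883, so the next rule applies.
Novak and Ruiz both have total department service 23 years, so the next rule applies.
Among Novak and Ruiz, alphabetically by surname: Novak before Ruiz.
Full order: Lund, Johansson, Okonkwo, Achebe, Abara, Kapoor, Novak, Ruiz.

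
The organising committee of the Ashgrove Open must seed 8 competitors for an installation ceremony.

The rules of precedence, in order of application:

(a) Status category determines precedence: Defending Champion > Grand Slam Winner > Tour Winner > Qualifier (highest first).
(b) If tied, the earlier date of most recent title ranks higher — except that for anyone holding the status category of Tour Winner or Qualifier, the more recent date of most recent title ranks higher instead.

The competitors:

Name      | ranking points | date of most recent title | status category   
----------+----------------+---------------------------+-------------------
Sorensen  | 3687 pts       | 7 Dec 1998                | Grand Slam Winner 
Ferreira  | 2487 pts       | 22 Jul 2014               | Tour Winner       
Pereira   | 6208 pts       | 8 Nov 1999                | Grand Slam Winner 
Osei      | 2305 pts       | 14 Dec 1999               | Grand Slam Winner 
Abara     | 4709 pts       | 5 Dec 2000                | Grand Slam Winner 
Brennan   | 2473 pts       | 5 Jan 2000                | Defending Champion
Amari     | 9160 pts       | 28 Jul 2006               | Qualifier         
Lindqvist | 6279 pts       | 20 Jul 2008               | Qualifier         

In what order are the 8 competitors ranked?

By status category: Brennan (Defending Champion); then Sorensen, Pereira, Osei and Abara (Grand Slam Winner); then Ferreira (Tour Winner); then Lindqvist and Amari (Qualifier).
Among Sorensen, Pereira, Osei and Abara, by date of most recent title (earlier first): Sorensen (7 Dec 1998) before Pereira (8 Nov 1999) before Osei (14 Dec 1999) before Abara (5 Dec 2000).
Among Lindqvist and Amari, by date of most recent title (later first) (reversed rule for this group): Lindqvist (20 Jul 2008) before Amari (28 Jul 2006).
Full order: Brennan, Sorensen, Pereira, Osei, Abara, Ferreira, Lindqvist, Amari.

Brennan, Sorensen, Pereira, Osei, Abara, Ferreira, Lindqvist, Amari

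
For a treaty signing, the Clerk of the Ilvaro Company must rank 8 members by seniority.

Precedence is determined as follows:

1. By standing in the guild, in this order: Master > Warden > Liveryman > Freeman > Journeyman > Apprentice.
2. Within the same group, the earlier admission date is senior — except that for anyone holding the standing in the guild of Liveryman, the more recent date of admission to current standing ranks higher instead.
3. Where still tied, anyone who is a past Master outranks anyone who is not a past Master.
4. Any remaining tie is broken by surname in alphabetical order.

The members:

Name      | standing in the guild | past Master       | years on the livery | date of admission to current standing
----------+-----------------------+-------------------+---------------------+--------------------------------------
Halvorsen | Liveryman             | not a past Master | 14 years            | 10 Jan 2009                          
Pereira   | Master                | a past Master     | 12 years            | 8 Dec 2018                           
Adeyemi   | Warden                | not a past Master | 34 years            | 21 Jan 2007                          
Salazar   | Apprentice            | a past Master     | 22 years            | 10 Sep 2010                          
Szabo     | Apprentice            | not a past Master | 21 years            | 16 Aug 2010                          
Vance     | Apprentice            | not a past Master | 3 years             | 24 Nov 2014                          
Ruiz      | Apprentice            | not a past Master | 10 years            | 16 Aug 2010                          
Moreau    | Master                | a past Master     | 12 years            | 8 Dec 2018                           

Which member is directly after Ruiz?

Szabo

By standing in the guild: Moreau and Pereira (Master); then Adeyemi (Warden); then Halvorsen (Liveryman); then Ruiz, Szabo, Salazar and Vance (Apprentice).
Moreau and Pereira both have date of admission to current standing 8 Dec 2018, so the next rule applies.
Moreau and Pereira are each a past Master, so the next rule applies.
Among Moreau and Pereira, alphabetically by surname: Moreau before Pereira.
Among Ruiz, Szabo, Salazar and Vance, by date of admission to current standing (earlier first): Ruiz and Szabo (16 Aug 2010) before Salazar (10 Sep 2010) before Vance (24 Nov 2014).
Ruiz and Szabo are each not a past Master, so the next rule applies.
Among Ruiz and Szabo, alphabetically by surname: Ruiz before Szabo.
Order: Moreau, Pereira, Adeyemi, Halvorsen, Ruiz, Szabo, Salazar, Vance.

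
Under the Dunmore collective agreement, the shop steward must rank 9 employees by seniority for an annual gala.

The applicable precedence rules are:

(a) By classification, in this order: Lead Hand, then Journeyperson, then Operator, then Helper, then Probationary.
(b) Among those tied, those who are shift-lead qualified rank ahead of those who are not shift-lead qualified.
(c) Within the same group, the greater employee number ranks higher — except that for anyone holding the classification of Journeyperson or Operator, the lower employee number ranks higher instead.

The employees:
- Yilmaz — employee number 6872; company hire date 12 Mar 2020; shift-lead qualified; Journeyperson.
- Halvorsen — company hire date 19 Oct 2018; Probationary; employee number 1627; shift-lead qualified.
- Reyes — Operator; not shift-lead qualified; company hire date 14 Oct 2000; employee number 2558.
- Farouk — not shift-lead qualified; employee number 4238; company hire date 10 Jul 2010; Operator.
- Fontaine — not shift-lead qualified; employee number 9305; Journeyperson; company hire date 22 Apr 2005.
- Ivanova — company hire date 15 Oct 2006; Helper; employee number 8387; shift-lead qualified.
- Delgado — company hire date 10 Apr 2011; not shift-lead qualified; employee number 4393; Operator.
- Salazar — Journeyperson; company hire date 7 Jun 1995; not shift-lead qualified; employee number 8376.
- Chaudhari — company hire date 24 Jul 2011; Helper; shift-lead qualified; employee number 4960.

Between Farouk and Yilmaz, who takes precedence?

By classification: Yilmaz, Salazar and Fontaine (Journeyperson); then Reyes, Farouk and Delgado (Operator); then Ivanova and Chaudhari (Helper); then Halvorsen (Probationary).
Among Yilmaz, Salazar and Fontaine, shift-lead qualified before not shift-lead qualified: Yilmaz (shift-lead qualified) before Salazar and Fontaine (not shift-lead qualified).
Among Salazar and Fontaine, by employee number (lower first) (reversed rule for this group): Salazar (8376) before Fontaine (9305).
Reyes, Farouk and Delgado are each not shift-lead qualified, so the next rule applies.
Among Reyes, Farouk and Delgado, by employee number (lower first) (reversed rule for this group): Reyes (2558) before Farouk (4238) before Delgado (4393).
Ivanova and Chaudhari are each shift-lead qualified, so the next rule applies.
Among Ivanova and Chaudhari, by employee number (higher first): Ivanova (8387) before Chaudhari (4960).
So Yilmaz takes precedence.

Yilmaz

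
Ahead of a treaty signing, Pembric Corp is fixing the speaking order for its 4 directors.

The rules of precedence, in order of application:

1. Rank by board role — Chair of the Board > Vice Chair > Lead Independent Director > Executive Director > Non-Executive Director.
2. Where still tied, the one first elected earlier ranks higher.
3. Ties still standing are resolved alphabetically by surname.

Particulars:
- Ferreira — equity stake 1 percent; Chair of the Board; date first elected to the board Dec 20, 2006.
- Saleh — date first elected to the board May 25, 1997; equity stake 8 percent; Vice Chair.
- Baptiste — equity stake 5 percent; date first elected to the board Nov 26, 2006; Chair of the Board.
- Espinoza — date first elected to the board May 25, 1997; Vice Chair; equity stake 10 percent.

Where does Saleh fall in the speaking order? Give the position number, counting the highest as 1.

4

By board role: Baptiste and Ferreira (Chair of the Board); then Espinoza and Saleh (Vice Chair).
Among Baptiste and Ferreira, by date first elected to the board (earlier first): Baptiste (Nov 26, 2006) before Ferreira (Dec 20, 2006).
Espinoza and Saleh both have date first elected to the board May 25, 1997, so the next rule applies.
Among Espinoza and Saleh, alphabetically by surname: Espinoza before Saleh.
Order: Baptiste, Ferreira, Espinoza, Saleh. So position 4.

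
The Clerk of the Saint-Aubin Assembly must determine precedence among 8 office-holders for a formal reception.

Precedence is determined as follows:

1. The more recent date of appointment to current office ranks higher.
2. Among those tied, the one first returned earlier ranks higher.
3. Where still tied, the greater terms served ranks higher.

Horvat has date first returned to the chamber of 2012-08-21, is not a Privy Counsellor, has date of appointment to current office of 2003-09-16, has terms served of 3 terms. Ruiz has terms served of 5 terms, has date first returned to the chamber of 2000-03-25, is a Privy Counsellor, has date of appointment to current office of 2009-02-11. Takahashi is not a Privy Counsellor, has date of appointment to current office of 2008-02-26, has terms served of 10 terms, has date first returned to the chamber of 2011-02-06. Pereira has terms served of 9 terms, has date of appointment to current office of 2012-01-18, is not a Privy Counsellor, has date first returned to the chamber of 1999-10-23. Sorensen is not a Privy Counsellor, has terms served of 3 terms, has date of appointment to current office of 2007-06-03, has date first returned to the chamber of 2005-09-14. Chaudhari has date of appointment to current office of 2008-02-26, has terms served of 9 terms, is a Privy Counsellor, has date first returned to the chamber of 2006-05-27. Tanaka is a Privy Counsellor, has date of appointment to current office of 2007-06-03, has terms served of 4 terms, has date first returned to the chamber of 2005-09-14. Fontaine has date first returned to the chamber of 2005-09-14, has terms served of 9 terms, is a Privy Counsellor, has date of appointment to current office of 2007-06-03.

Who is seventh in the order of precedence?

By date of appointment to current office (later first): Pereira (2012-01-18); then Ruiz (2009-02-11); then Chaudhari and Takahashi (both 2008-02-26); then Fontaine, Tanaka and Sorensen (each 2007-06-03); then Horvat (2003-09-16).
Among Chaudhari and Takahashi, by date first returned to the chamber (earlier first): Chaudhari (2006-05-27) before Takahashi (2011-02-06).
Fontaine, Tanaka and Sorensen all have date first returned to the chamber 2005-09-14, so the next rule applies.
Among Fontaine, Tanaka and Sorensen, by terms served (higher first): Fontaine (9 terms) before Tanaka (4 terms) before Sorensen (3 terms).
Order: Pereira, Ruiz, Chaudhari, Takahashi, Fontaine, Tanaka, Sorensen, Horvat.

Sorensen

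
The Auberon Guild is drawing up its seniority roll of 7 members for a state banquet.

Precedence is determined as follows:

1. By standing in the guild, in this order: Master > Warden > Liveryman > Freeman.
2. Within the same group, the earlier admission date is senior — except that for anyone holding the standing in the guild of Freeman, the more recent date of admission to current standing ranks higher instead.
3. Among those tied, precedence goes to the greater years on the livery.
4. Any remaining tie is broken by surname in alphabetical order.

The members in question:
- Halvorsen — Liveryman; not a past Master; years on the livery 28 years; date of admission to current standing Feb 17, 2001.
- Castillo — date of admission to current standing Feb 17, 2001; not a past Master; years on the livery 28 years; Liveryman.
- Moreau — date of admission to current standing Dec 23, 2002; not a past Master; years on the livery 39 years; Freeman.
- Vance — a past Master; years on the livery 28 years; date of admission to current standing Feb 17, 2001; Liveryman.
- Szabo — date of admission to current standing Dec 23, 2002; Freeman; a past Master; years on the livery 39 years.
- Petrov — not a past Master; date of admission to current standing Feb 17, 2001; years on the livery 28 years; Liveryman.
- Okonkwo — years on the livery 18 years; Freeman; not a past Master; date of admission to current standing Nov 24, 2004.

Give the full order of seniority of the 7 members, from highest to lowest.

Castillo, Halvorsen, Petrov, Vance, Okonkwo, Moreau, Szabo

By standing in the guild: Castillo, Halvorsen, Petrov and Vance (Liveryman); then Okonkwo, Moreau and Szabo (Freeman).
Castillo, Halvorsen, Petrov and Vance all have date of admission to current standing Feb 17, 2001, so the next rule applies.
Castillo, Halvorsen, Petrov and Vance all have years on the livery 28 years, so the next rule applies.
Among Castillo, Halvorsen, Petrov and Vance, alphabetically by surname: Castillo before Halvorsen before Petrov before Vance.
Among Okonkwo, Moreau and Szabo, by date of admission to current standing (later first) (reversed rule for this group): Okonkwo (Nov 24, 2004) before Moreau and Szabo (Dec 23, 2002).
Moreau and Szabo both have years on the livery 39 years, so the next rule applies.
Among Moreau and Szabo, alphabetically by surname: Moreau before Szabo.
Full order: Castillo, Halvorsen, Petrov, Vance, Okonkwo, Moreau, Szabo.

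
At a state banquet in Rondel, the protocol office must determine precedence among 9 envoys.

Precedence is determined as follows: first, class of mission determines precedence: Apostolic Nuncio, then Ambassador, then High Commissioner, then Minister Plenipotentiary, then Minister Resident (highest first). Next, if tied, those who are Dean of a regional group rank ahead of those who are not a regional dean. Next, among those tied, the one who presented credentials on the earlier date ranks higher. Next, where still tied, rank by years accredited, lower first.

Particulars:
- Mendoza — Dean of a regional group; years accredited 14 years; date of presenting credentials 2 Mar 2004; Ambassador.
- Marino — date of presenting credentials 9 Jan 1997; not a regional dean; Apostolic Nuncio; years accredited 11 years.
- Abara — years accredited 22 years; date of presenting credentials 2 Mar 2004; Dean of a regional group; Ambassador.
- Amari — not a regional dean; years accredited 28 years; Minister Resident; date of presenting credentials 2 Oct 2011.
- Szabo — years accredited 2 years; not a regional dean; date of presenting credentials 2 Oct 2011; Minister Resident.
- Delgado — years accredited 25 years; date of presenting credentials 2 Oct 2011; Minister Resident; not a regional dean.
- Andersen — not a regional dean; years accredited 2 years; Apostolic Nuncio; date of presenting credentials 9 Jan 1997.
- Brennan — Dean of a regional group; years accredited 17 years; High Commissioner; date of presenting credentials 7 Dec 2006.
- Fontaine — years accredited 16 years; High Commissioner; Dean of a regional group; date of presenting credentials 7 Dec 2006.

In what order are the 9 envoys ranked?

By class of mission: Andersen and Marino (Apostolic Nuncio); then Mendoza and Abara (Ambassador); then Fontaine and Brennan (High Commissioner); then Szabo, Delgado and Amari (Minister Resident).
Andersen and Marino are each not a regional dean, so the next rule applies.
Andersen and Marino both have date of presenting credentials 9 Jan 1997, so the next rule applies.
Among Andersen and Marino, by years accredited (lower first): Andersen (2 years) before Marino (11 years).
Mendoza and Abara are each Dean of a regional group, so the next rule applies.
Mendoza and Abara both have date of presenting credentials 2 Mar 2004, so the next rule applies.
Among Mendoza and Abara, by years accredited (lower first): Mendoza (14 years) before Abara (22 years).
Fontaine and Brennan are each Dean of a regional group, so the next rule applies.
Fontaine and Brennan both have date of presenting credentials 7 Dec 2006, so the next rule applies.
Among Fontaine and Brennan, by years accredited (lower first): Fontaine (16 years) before Brennan (17 years).
Szabo, Delgado and Amari are each not a regional dean, so the next rule applies.
Szabo, Delgado and Amari all have date of presenting credentials 2 Oct 2011, so the next rule applies.
Among Szabo, Delgado and Amari, by years accredited (lower first): Szabo (2 years) before Delgado (25 years) before Amari (28 years).
Full order: Andersen, Marino, Mendoza, Abara, Fontaine, Brennan, Szabo, Delgado, Amari.

Andersen, Marino, Mendoza, Abara, Fontaine, Brennan, Szabo, Delgado, Amari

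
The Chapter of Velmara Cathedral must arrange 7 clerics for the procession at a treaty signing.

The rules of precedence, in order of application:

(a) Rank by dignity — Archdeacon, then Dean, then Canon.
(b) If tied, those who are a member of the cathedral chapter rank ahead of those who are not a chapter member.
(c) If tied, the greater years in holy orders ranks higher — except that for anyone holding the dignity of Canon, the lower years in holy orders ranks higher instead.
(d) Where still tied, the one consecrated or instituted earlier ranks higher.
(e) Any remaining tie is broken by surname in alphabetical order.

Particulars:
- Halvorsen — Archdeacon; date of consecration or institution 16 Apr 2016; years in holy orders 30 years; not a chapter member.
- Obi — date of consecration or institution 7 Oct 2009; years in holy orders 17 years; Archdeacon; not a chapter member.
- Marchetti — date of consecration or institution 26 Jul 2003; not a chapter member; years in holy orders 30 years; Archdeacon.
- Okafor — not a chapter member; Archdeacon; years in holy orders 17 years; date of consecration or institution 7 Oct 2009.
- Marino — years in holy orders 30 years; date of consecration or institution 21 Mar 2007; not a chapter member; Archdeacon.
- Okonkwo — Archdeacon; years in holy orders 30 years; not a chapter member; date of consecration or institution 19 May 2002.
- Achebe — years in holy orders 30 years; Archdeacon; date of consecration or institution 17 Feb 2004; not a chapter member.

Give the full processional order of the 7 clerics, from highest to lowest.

Okonkwo, Marchetti, Achebe, Marino, Halvorsen, Obi, Okafor

By dignity: Okonkwo, Marchetti, Achebe, Marino, Halvorsen, Obi and Okafor (Archdeacon).
Okonkwo, Marchetti, Achebe, Marino, Halvorsen, Obi and Okafor are each not a chapter member, so the next rule applies.
Among Okonkwo, Marchetti, Achebe, Marino, Halvorsen, Obi and Okafor, by years in holy orders (higher first): Okonkwo, Marchetti, Achebe, Marino and Halvorsen (30 years) before Obi and Okafor (17 years).
Among Okonkwo, Marchetti, Achebe, Marino and Halvorsen, by date of consecration or institution (earlier first): Okonkwo (19 May 2002) before Marchetti (26 Jul 2003) before Achebe (17 Feb 2004) before Marino (21 Mar 2007) before Halvorsen (16 Apr 2016).
Obi and Okafor both have date of consecration or institution 7 Oct 2009, so the next rule applies.
Among Obi and Okafor, alphabetically by surname: Obi before Okafor.
Full order: Okonkwo, Marchetti, Achebe, Marino, Halvorsen, Obi, Okafor.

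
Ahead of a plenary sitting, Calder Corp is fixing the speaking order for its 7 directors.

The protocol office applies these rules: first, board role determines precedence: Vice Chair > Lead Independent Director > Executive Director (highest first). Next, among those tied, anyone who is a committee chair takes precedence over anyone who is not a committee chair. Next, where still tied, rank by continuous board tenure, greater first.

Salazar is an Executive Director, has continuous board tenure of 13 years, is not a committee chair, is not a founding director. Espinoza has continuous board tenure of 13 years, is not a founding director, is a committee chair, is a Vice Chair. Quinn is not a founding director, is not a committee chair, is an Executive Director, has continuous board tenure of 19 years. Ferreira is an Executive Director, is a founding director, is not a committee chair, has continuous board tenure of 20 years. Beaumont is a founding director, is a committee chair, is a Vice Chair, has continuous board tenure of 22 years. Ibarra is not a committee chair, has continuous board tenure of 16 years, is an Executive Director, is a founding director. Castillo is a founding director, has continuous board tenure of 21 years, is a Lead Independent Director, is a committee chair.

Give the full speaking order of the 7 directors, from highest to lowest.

Beaumont, Espinoza, Castillo, Ferreira, Quinn, Ibarra, Salazar

By board role: Beaumont and Espinoza (Vice Chair); then Castillo (Lead Independent Director); then Ferreira, Quinn, Ibarra and Salazar (Executive Director).
Beaumont and Espinoza are each a committee chair, so the next rule applies.
Among Beaumont and Espinoza, by continuous board tenure (higher first): Beaumont (22 years) before Espinoza (13 years).
Ferreira, Quinn, Ibarra and Salazar are each not a committee chair, so the next rule applies.
Among Ferreira, Quinn, Ibarra and Salazar, by continuous board tenure (higher first): Ferreira (20 years) before Quinn (19 years) before Ibarra (16 years) before Salazar (13 years).
Full order: Beaumont, Espinoza, Castillo, Ferreira, Quinn, Ibarra, Salazar.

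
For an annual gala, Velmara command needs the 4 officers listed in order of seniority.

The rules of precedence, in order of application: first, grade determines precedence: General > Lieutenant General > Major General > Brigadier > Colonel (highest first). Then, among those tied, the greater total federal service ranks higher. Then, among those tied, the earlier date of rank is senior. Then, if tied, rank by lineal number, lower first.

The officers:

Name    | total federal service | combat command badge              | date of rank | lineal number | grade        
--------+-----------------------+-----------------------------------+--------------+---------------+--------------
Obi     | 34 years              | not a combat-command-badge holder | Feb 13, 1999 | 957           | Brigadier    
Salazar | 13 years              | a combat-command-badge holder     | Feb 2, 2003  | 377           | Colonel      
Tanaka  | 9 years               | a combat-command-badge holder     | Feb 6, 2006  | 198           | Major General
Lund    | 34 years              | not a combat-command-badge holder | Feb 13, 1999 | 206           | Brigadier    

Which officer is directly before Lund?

Tanaka

By grade: Tanaka (Major General); then Lund and Obi (Brigadier); then Salazar (Colonel).
Lund and Obi both have total federal service 34 years, so the next rule applies.
Lund and Obi both have date of rank Feb 13, 1999, so the next rule applies.
Among Lund and Obi, by lineal number (lower first): Lund (206) before Obi (957).
Order: Tanaka, Lund, Obi, Salazar.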